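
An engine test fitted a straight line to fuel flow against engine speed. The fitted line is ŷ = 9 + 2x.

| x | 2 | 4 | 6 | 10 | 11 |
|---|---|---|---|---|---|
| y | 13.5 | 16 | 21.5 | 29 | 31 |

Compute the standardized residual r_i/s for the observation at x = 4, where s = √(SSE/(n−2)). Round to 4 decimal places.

x=2: ŷ = 9 + 2·2 = 13; r = 13.5 − 13 = 0.5
x=4: ŷ = 9 + 2·4 = 17; r = 16 − 17 = -1
x=6: ŷ = 9 + 2·6 = 21; r = 21.5 − 21 = 0.5
x=10: ŷ = 9 + 2·10 = 29; r = 29 − 29 = 0
x=11: ŷ = 9 + 2·11 = 31; r = 31 − 31 = 0
SSE = 0.25 + 1 + 0.25 + 0 + 0 = 1.5
s = √(1.5/3) = 0.707107
r/s = -1 / 0.707107 = -1.4142

-1.4142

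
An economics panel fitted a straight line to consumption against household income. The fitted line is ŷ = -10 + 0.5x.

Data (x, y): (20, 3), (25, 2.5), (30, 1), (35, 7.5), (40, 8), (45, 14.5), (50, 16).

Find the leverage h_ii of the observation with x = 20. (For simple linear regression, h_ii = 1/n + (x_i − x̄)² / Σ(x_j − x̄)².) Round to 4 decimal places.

h = 0.4643

x̄ = (20 + 25 + 30 + 35 + 40 + 45 + 50)/7 = 35
Σ(x − x̄)² = 225 + 100 + 25 + 0 + 25 + 100 + 225 = 700
h = 1/7 + (-15)²/700 = 0.142857 + 0.321429 = 0.4643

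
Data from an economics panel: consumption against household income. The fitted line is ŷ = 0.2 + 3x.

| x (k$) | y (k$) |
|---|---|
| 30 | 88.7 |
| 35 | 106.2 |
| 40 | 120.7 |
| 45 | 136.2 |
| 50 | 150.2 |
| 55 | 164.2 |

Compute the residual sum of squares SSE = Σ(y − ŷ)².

SSE = 5.5

x=30: ŷ = 0.2 + 3·30 = 90.2; e = 88.7 − 90.2 = -1.5
x=35: ŷ = 0.2 + 3·35 = 105.2; e = 106.2 − 105.2 = 1
x=40: ŷ = 0.2 + 3·40 = 120.2; e = 120.7 − 120.2 = 0.5
x=45: ŷ = 0.2 + 3·45 = 135.2; e = 136.2 − 135.2 = 1
x=50: ŷ = 0.2 + 3·50 = 150.2; e = 150.2 − 150.2 = 0
x=55: ŷ = 0.2 + 3·55 = 165.2; e = 164.2 − 165.2 = -1
SSE = 2.25 + 1 + 0.25 + 1 + 0 + 1 = 5.5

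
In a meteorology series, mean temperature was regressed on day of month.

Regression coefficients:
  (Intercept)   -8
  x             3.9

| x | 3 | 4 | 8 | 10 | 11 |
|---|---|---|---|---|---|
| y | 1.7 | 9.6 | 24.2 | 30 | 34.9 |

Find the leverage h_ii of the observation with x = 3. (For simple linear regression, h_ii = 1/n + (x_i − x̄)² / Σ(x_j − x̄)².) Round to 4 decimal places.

x̄ = (3 + 4 + 8 + 10 + 11)/5 = 7.2
Σ(x − x̄)² = 17.64 + 10.24 + 0.64 + 7.84 + 14.44 = 50.8
h = 1/5 + (-4.2)²/50.8 = 0.2 + 0.347244 = 0.5472

h = 0.5472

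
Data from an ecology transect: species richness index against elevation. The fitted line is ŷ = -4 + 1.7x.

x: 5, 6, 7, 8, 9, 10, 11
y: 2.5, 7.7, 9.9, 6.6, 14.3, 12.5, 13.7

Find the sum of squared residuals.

x=5: ŷ = -4 + 1.7·5 = 4.5; r = 2.5 − 4.5 = -2
x=6: ŷ = -4 + 1.7·6 = 6.2; r = 7.7 − 6.2 = 1.5
x=7: ŷ = -4 + 1.7·7 = 7.9; r = 9.9 − 7.9 = 2
x=8: ŷ = -4 + 1.7·8 = 9.6; r = 6.6 − 9.6 = -3
x=9: ŷ = -4 + 1.7·9 = 11.3; r = 14.3 − 11.3 = 3
x=10: ŷ = -4 + 1.7·10 = 13; r = 12.5 − 13 = -0.5
x=11: ŷ = -4 + 1.7·11 = 14.7; r = 13.7 − 14.7 = -1
SSE = 4 + 2.25 + 4 + 9 + 9 + 0.25 + 1 = 29.5

SSE = 29.5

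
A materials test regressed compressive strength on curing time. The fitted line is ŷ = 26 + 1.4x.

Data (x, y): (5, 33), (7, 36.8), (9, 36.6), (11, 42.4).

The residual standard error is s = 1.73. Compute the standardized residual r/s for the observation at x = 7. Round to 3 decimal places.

ŷ = 26 + 1.4·7 = 35.8
r = 36.8 − 35.8 = 1
r/s = 1 / 1.73 = 0.578

0.578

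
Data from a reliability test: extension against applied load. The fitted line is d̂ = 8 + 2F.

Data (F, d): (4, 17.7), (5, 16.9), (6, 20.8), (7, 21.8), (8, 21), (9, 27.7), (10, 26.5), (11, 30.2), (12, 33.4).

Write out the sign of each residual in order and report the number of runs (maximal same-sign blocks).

7 runs

F=4: d̂ = 8 + 2·4 = 16; r = 17.7 − 16 = 1.7
F=5: d̂ = 8 + 2·5 = 18; r = 16.9 − 18 = -1.1
F=6: d̂ = 8 + 2·6 = 20; r = 20.8 − 20 = 0.8
F=7: d̂ = 8 + 2·7 = 22; r = 21.8 − 22 = -0.2
F=8: d̂ = 8 + 2·8 = 24; r = 21 − 24 = -3
F=9: d̂ = 8 + 2·9 = 26; r = 27.7 − 26 = 1.7
F=10: d̂ = 8 + 2·10 = 28; r = 26.5 − 28 = -1.5
F=11: d̂ = 8 + 2·11 = 30; r = 30.2 − 30 = 0.2
F=12: d̂ = 8 + 2·12 = 32; r = 33.4 − 32 = 1.4
Signs: + − + − − + − + +
Runs: +×1, −×1, +×1, −×2, +×1, −×1, +×2 → 7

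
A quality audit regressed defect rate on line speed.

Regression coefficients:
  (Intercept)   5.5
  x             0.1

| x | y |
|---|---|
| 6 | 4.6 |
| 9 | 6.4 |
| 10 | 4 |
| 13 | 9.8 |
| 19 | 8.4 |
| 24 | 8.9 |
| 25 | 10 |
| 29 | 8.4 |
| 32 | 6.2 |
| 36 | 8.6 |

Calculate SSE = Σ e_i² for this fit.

SSE = 30

x=6: ŷ = 5.5 + 0.1·6 = 6.1; e = 4.6 − 6.1 = -1.5
x=9: ŷ = 5.5 + 0.1·9 = 6.4; e = 6.4 − 6.4 = 0
x=10: ŷ = 5.5 + 0.1·10 = 6.5; e = 4 − 6.5 = -2.5
x=13: ŷ = 5.5 + 0.1·13 = 6.8; e = 9.8 − 6.8 = 3
x=19: ŷ = 5.5 + 0.1·19 = 7.4; e = 8.4 − 7.4 = 1
x=24: ŷ = 5.5 + 0.1·24 = 7.9; e = 8.9 − 7.9 = 1
x=25: ŷ = 5.5 + 0.1·25 = 8; e = 10 − 8 = 2
x=29: ŷ = 5.5 + 0.1·29 = 8.4; e = 8.4 − 8.4 = 0
x=32: ŷ = 5.5 + 0.1·32 = 8.7; e = 6.2 − 8.7 = -2.5
x=36: ŷ = 5.5 + 0.1·36 = 9.1; e = 8.6 − 9.1 = -0.5
SSE = 2.25 + 0 + 6.25 + 9 + 1 + 1 + 4 + 0 + 6.25 + 0.25 = 30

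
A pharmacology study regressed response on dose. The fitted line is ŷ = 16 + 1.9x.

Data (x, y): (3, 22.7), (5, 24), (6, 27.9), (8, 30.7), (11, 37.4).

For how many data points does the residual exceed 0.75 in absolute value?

x=3: ŷ = 16 + 1.9·3 = 21.7; e = 22.7 − 21.7 = 1
x=5: ŷ = 16 + 1.9·5 = 25.5; e = 24 − 25.5 = -1.5
x=6: ŷ = 16 + 1.9·6 = 27.4; e = 27.9 − 27.4 = 0.5
x=8: ŷ = 16 + 1.9·8 = 31.2; e = 30.7 − 31.2 = -0.5
x=11: ŷ = 16 + 1.9·11 = 36.9; e = 37.4 − 36.9 = 0.5
|e| > 0.75: x=3 (|e|=1), x=5 (|e|=1.5) → 2

2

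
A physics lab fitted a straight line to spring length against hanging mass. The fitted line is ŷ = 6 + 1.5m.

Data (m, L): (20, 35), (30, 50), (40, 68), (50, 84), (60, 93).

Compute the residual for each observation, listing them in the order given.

-1, -1, 2, 3, -3

m=20: ŷ = 6 + 1.5·20 = 36; r = 35 − 36 = -1
m=30: ŷ = 6 + 1.5·30 = 51; r = 50 − 51 = -1
m=40: ŷ = 6 + 1.5·40 = 66; r = 68 − 66 = 2
m=50: ŷ = 6 + 1.5·50 = 81; r = 84 − 81 = 3
m=60: ŷ = 6 + 1.5·60 = 96; r = 93 − 96 = -3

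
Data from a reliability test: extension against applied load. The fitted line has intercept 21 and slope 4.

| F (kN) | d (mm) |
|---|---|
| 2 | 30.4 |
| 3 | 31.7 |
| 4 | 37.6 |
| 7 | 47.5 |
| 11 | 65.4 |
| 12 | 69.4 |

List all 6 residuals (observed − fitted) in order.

F=2: d̂ = 21 + 4·2 = 29; r = 30.4 − 29 = 1.4
F=3: d̂ = 21 + 4·3 = 33; r = 31.7 − 33 = -1.3
F=4: d̂ = 21 + 4·4 = 37; r = 37.6 − 37 = 0.6
F=7: d̂ = 21 + 4·7 = 49; r = 47.5 − 49 = -1.5
F=11: d̂ = 21 + 4·11 = 65; r = 65.4 − 65 = 0.4
F=12: d̂ = 21 + 4·12 = 69; r = 69.4 − 69 = 0.4

1.4, -1.3, 0.6, -1.5, 0.4, 0.4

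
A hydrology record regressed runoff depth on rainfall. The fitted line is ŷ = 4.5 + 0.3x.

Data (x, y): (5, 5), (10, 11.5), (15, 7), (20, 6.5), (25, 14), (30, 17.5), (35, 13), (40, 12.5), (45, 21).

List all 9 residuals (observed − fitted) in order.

x=5: ŷ = 4.5 + 0.3·5 = 6; r = 5 − 6 = -1
x=10: ŷ = 4.5 + 0.3·10 = 7.5; r = 11.5 − 7.5 = 4
x=15: ŷ = 4.5 + 0.3·15 = 9; r = 7 − 9 = -2
x=20: ŷ = 4.5 + 0.3·20 = 10.5; r = 6.5 − 10.5 = -4
x=25: ŷ = 4.5 + 0.3·25 = 12; r = 14 − 12 = 2
x=30: ŷ = 4.5 + 0.3·30 = 13.5; r = 17.5 − 13.5 = 4
x=35: ŷ = 4.5 + 0.3·35 = 15; r = 13 − 15 = -2
x=40: ŷ = 4.5 + 0.3·40 = 16.5; r = 12.5 − 16.5 = -4
x=45: ŷ = 4.5 + 0.3·45 = 18; r = 21 − 18 = 3

-1, 4, -2, -4, 2, 4, -2, -4, 3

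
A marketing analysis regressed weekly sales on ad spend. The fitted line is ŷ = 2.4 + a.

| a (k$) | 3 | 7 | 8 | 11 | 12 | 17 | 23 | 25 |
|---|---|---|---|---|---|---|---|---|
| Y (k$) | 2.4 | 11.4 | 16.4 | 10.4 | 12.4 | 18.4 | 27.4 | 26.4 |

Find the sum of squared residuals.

a=3: ŷ = 2.4 + 3 = 5.4; e = 2.4 − 5.4 = -3
a=7: ŷ = 2.4 + 7 = 9.4; e = 11.4 − 9.4 = 2
a=8: ŷ = 2.4 + 8 = 10.4; e = 16.4 − 10.4 = 6
a=11: ŷ = 2.4 + 11 = 13.4; e = 10.4 − 13.4 = -3
a=12: ŷ = 2.4 + 12 = 14.4; e = 12.4 − 14.4 = -2
a=17: ŷ = 2.4 + 17 = 19.4; e = 18.4 − 19.4 = -1
a=23: ŷ = 2.4 + 23 = 25.4; e = 27.4 − 25.4 = 2
a=25: ŷ = 2.4 + 25 = 27.4; e = 26.4 − 27.4 = -1
SSE = 9 + 4 + 36 + 9 + 4 + 1 + 4 + 1 = 68

SSE = 68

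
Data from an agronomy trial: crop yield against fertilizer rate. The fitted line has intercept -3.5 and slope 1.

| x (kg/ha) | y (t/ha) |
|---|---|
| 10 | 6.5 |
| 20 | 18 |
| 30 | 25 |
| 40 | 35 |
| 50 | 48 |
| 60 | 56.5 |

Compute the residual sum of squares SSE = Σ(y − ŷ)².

SSE = 9

x=10: ŷ = -3.5 + 10 = 6.5; e = 6.5 − 6.5 = 0
x=20: ŷ = -3.5 + 20 = 16.5; e = 18 − 16.5 = 1.5
x=30: ŷ = -3.5 + 30 = 26.5; e = 25 − 26.5 = -1.5
x=40: ŷ = -3.5 + 40 = 36.5; e = 35 − 36.5 = -1.5
x=50: ŷ = -3.5 + 50 = 46.5; e = 48 − 46.5 = 1.5
x=60: ŷ = -3.5 + 60 = 56.5; e = 56.5 − 56.5 = 0
SSE = 0 + 2.25 + 2.25 + 2.25 + 2.25 + 0 = 9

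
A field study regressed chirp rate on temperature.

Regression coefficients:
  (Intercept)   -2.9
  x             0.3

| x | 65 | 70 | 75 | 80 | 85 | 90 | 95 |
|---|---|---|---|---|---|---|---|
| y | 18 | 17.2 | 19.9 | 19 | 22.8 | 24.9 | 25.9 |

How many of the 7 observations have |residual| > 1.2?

x=65: ŷ = -2.9 + 0.3·65 = 16.6; r = 18 − 16.6 = 1.4
x=70: ŷ = -2.9 + 0.3·70 = 18.1; r = 17.2 − 18.1 = -0.9
x=75: ŷ = -2.9 + 0.3·75 = 19.6; r = 19.9 − 19.6 = 0.3
x=80: ŷ = -2.9 + 0.3·80 = 21.1; r = 19 − 21.1 = -2.1
x=85: ŷ = -2.9 + 0.3·85 = 22.6; r = 22.8 − 22.6 = 0.2
x=90: ŷ = -2.9 + 0.3·90 = 24.1; r = 24.9 − 24.1 = 0.8
x=95: ŷ = -2.9 + 0.3·95 = 25.6; r = 25.9 − 25.6 = 0.3
|r| > 1.2: x=65 (|r|=1.4), x=80 (|r|=2.1) → 2

2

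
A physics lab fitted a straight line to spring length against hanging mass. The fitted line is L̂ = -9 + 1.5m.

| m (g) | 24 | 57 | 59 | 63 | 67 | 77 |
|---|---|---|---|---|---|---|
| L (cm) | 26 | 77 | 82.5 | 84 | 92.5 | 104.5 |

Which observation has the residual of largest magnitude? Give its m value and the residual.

m = 59, e = 3

m=24: L̂ = -9 + 1.5·24 = 27; e = 26 − 27 = -1
m=57: L̂ = -9 + 1.5·57 = 76.5; e = 77 − 76.5 = 0.5
m=59: L̂ = -9 + 1.5·59 = 79.5; e = 82.5 − 79.5 = 3
m=63: L̂ = -9 + 1.5·63 = 85.5; e = 84 − 85.5 = -1.5
m=67: L̂ = -9 + 1.5·67 = 91.5; e = 92.5 − 91.5 = 1
m=77: L̂ = -9 + 1.5·77 = 106.5; e = 104.5 − 106.5 = -2
Largest |e| is 3 at m = 59, residual 3.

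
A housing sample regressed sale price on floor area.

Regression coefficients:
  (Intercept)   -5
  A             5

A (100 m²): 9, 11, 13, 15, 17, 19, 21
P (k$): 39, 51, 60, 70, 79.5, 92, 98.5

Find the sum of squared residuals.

SSE = 8.5

A=9: P̂ = -5 + 5·9 = 40; e = 39 − 40 = -1
A=11: P̂ = -5 + 5·11 = 50; e = 51 − 50 = 1
A=13: P̂ = -5 + 5·13 = 60; e = 60 − 60 = 0
A=15: P̂ = -5 + 5·15 = 70; e = 70 − 70 = 0
A=17: P̂ = -5 + 5·17 = 80; e = 79.5 − 80 = -0.5
A=19: P̂ = -5 + 5·19 = 90; e = 92 − 90 = 2
A=21: P̂ = -5 + 5·21 = 100; e = 98.5 − 100 = -1.5
SSE = 1 + 1 + 0 + 0 + 0.25 + 4 + 2.25 = 8.5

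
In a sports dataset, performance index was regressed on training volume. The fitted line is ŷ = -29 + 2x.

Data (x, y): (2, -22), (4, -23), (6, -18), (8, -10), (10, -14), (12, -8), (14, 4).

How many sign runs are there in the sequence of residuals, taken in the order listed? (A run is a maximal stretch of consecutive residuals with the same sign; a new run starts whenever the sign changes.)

x=2: ŷ = -29 + 2·2 = -25; e = -22 − (-25) = 3
x=4: ŷ = -29 + 2·4 = -21; e = -23 − (-21) = -2
x=6: ŷ = -29 + 2·6 = -17; e = -18 − (-17) = -1
x=8: ŷ = -29 + 2·8 = -13; e = -10 − (-13) = 3
x=10: ŷ = -29 + 2·10 = -9; e = -14 − (-9) = -5
x=12: ŷ = -29 + 2·12 = -5; e = -8 − (-5) = -3
x=14: ŷ = -29 + 2·14 = -1; e = 4 − (-1) = 5
Signs: + − − + − − +
Runs: +×1, −×2, +×1, −×2, +×1 → 5

5 runs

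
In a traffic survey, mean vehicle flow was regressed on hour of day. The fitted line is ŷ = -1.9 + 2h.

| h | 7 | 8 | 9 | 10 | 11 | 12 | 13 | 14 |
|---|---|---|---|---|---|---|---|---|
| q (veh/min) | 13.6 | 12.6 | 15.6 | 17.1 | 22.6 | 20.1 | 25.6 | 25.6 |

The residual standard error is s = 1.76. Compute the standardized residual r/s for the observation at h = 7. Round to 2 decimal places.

ŷ = -1.9 + 2·7 = 12.1
r = 13.6 − 12.1 = 1.5
r/s = 1.5 / 1.76 = 0.85

0.85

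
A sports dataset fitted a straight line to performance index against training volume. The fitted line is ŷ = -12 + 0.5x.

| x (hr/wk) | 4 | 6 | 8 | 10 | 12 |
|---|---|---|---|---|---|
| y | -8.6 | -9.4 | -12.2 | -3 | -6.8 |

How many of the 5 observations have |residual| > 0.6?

x=4: ŷ = -12 + 0.5·4 = -10; r = -8.6 − (-10) = 1.4
x=6: ŷ = -12 + 0.5·6 = -9; r = -9.4 − (-9) = -0.4
x=8: ŷ = -12 + 0.5·8 = -8; r = -12.2 − (-8) = -4.2
x=10: ŷ = -12 + 0.5·10 = -7; r = -3 − (-7) = 4
x=12: ŷ = -12 + 0.5·12 = -6; r = -6.8 − (-6) = -0.8
|r| > 0.6: x=4 (|r|=1.4), x=8 (|r|=4.2), x=10 (|r|=4), x=12 (|r|=0.8) → 4

4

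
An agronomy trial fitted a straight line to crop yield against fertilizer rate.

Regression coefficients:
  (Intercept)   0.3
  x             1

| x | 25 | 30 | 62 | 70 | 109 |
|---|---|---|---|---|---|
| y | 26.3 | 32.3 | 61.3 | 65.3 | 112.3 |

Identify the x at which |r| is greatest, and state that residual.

x = 70, r = -5

x=25: ŷ = 0.3 + 25 = 25.3; r = 26.3 − 25.3 = 1
x=30: ŷ = 0.3 + 30 = 30.3; r = 32.3 − 30.3 = 2
x=62: ŷ = 0.3 + 62 = 62.3; r = 61.3 − 62.3 = -1
x=70: ŷ = 0.3 + 70 = 70.3; r = 65.3 − 70.3 = -5
x=109: ŷ = 0.3 + 109 = 109.3; r = 112.3 − 109.3 = 3
Largest |r| is 5 at x = 70, residual -5.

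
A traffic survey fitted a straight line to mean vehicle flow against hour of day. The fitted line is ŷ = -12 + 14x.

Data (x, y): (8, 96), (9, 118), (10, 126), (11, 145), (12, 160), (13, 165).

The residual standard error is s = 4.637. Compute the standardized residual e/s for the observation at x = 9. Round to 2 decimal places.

ŷ = -12 + 14·9 = 114
e = 118 − 114 = 4
e/s = 4 / 4.637 = 0.86

0.86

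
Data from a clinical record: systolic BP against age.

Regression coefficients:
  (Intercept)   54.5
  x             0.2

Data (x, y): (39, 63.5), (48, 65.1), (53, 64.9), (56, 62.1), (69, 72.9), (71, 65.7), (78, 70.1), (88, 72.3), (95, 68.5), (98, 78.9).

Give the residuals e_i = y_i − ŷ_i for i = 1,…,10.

x=39: ŷ = 54.5 + 0.2·39 = 62.3; e = 63.5 − 62.3 = 1.2
x=48: ŷ = 54.5 + 0.2·48 = 64.1; e = 65.1 − 64.1 = 1
x=53: ŷ = 54.5 + 0.2·53 = 65.1; e = 64.9 − 65.1 = -0.2
x=56: ŷ = 54.5 + 0.2·56 = 65.7; e = 62.1 − 65.7 = -3.6
x=69: ŷ = 54.5 + 0.2·69 = 68.3; e = 72.9 − 68.3 = 4.6
x=71: ŷ = 54.5 + 0.2·71 = 68.7; e = 65.7 − 68.7 = -3
x=78: ŷ = 54.5 + 0.2·78 = 70.1; e = 70.1 − 70.1 = 0
x=88: ŷ = 54.5 + 0.2·88 = 72.1; e = 72.3 − 72.1 = 0.2
x=95: ŷ = 54.5 + 0.2·95 = 73.5; e = 68.5 − 73.5 = -5
x=98: ŷ = 54.5 + 0.2·98 = 74.1; e = 78.9 − 74.1 = 4.8

1.2, 1, -0.2, -3.6, 4.6, -3, 0, 0.2, -5, 4.8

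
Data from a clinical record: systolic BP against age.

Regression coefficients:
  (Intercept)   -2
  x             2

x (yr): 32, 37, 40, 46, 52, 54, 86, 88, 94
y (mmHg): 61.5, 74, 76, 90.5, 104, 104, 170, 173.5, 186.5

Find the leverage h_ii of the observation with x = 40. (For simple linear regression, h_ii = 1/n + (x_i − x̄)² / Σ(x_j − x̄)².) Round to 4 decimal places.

h = 0.1876

x̄ = (32 + 37 + 40 + 46 + 52 + 54 + 86 + 88 + 94)/9 = 58.7778
Σ(x − x̄)² = 717.049 + 474.272 + 352.605 + 163.272 + 45.9383 + 22.8272 + 741.049 + 853.938 + 1240.6 = 4611.56
h = 1/9 + (-18.7778)²/4611.56 = 0.111111 + 0.0764612 = 0.1876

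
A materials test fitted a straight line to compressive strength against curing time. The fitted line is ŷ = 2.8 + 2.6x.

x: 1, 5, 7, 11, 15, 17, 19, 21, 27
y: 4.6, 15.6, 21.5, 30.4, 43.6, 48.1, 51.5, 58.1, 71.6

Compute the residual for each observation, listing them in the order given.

-0.8, -0.2, 0.5, -1, 1.8, 1.1, -0.7, 0.7, -1.4

x=1: ŷ = 2.8 + 2.6·1 = 5.4; r = 4.6 − 5.4 = -0.8
x=5: ŷ = 2.8 + 2.6·5 = 15.8; r = 15.6 − 15.8 = -0.2
x=7: ŷ = 2.8 + 2.6·7 = 21; r = 21.5 − 21 = 0.5
x=11: ŷ = 2.8 + 2.6·11 = 31.4; r = 30.4 − 31.4 = -1
x=15: ŷ = 2.8 + 2.6·15 = 41.8; r = 43.6 − 41.8 = 1.8
x=17: ŷ = 2.8 + 2.6·17 = 47; r = 48.1 − 47 = 1.1
x=19: ŷ = 2.8 + 2.6·19 = 52.2; r = 51.5 − 52.2 = -0.7
x=21: ŷ = 2.8 + 2.6·21 = 57.4; r = 58.1 − 57.4 = 0.7
x=27: ŷ = 2.8 + 2.6·27 = 73; r = 71.6 − 73 = -1.4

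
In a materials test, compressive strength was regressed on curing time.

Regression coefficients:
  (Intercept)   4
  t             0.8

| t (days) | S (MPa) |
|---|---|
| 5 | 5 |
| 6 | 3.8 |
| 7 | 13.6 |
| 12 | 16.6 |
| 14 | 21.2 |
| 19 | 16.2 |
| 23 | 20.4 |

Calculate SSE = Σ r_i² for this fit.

SSE = 108

t=5: Ŝ = 4 + 0.8·5 = 8; r = 5 − 8 = -3
t=6: Ŝ = 4 + 0.8·6 = 8.8; r = 3.8 − 8.8 = -5
t=7: Ŝ = 4 + 0.8·7 = 9.6; r = 13.6 − 9.6 = 4
t=12: Ŝ = 4 + 0.8·12 = 13.6; r = 16.6 − 13.6 = 3
t=14: Ŝ = 4 + 0.8·14 = 15.2; r = 21.2 − 15.2 = 6
t=19: Ŝ = 4 + 0.8·19 = 19.2; r = 16.2 − 19.2 = -3
t=23: Ŝ = 4 + 0.8·23 = 22.4; r = 20.4 − 22.4 = -2
SSE = 9 + 25 + 16 + 9 + 36 + 9 + 4 = 108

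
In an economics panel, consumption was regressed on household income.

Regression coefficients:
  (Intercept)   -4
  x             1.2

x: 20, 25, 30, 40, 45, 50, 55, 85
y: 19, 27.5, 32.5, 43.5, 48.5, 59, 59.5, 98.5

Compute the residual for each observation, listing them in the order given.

-1, 1.5, 0.5, -0.5, -1.5, 3, -2.5, 0.5

x=20: ŷ = -4 + 1.2·20 = 20; e = 19 − 20 = -1
x=25: ŷ = -4 + 1.2·25 = 26; e = 27.5 − 26 = 1.5
x=30: ŷ = -4 + 1.2·30 = 32; e = 32.5 − 32 = 0.5
x=40: ŷ = -4 + 1.2·40 = 44; e = 43.5 − 44 = -0.5
x=45: ŷ = -4 + 1.2·45 = 50; e = 48.5 − 50 = -1.5
x=50: ŷ = -4 + 1.2·50 = 56; e = 59 − 56 = 3
x=55: ŷ = -4 + 1.2·55 = 62; e = 59.5 − 62 = -2.5
x=85: ŷ = -4 + 1.2·85 = 98; e = 98.5 − 98 = 0.5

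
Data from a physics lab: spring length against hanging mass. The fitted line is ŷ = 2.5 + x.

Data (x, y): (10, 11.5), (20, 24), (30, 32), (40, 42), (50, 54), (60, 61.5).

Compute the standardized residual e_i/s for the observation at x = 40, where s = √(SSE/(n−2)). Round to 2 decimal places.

-0.38

x=10: ŷ = 2.5 + 10 = 12.5; e = 11.5 − 12.5 = -1
x=20: ŷ = 2.5 + 20 = 22.5; e = 24 − 22.5 = 1.5
x=30: ŷ = 2.5 + 30 = 32.5; e = 32 − 32.5 = -0.5
x=40: ŷ = 2.5 + 40 = 42.5; e = 42 − 42.5 = -0.5
x=50: ŷ = 2.5 + 50 = 52.5; e = 54 − 52.5 = 1.5
x=60: ŷ = 2.5 + 60 = 62.5; e = 61.5 − 62.5 = -1
SSE = 1 + 2.25 + 0.25 + 0.25 + 2.25 + 1 = 7
s = √(7/4) = 1.32288
e/s = -0.5 / 1.32288 = -0.38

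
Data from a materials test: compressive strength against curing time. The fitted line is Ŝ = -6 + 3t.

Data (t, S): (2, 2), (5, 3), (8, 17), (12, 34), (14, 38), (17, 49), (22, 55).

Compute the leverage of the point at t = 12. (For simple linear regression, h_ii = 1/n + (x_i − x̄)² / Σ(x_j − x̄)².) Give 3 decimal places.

h = 0.144

t̄ = (2 + 5 + 8 + 12 + 14 + 17 + 22)/7 = 11.4286
Σ(t − t̄)² = 88.898 + 41.3265 + 11.7551 + 0.326531 + 6.61224 + 31.0408 + 111.755 = 291.714
h = 1/7 + (0.571429)²/291.714 = 0.142857 + 0.00111935 = 0.144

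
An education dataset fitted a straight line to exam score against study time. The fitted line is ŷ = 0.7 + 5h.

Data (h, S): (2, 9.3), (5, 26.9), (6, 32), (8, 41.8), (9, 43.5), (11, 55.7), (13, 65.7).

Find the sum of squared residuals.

h=2: ŷ = 0.7 + 5·2 = 10.7; r = 9.3 − 10.7 = -1.4
h=5: ŷ = 0.7 + 5·5 = 25.7; r = 26.9 − 25.7 = 1.2
h=6: ŷ = 0.7 + 5·6 = 30.7; r = 32 − 30.7 = 1.3
h=8: ŷ = 0.7 + 5·8 = 40.7; r = 41.8 − 40.7 = 1.1
h=9: ŷ = 0.7 + 5·9 = 45.7; r = 43.5 − 45.7 = -2.2
h=11: ŷ = 0.7 + 5·11 = 55.7; r = 55.7 − 55.7 = 0
h=13: ŷ = 0.7 + 5·13 = 65.7; r = 65.7 − 65.7 = 0
SSE = 1.96 + 1.44 + 1.69 + 1.21 + 4.84 + 0 + 0 = 11.14

SSE = 11.14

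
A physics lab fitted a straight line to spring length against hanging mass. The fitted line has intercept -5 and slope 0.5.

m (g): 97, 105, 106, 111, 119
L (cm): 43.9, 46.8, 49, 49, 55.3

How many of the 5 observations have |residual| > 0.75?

m=97: L̂ = -5 + 0.5·97 = 43.5; e = 43.9 − 43.5 = 0.4
m=105: L̂ = -5 + 0.5·105 = 47.5; e = 46.8 − 47.5 = -0.7
m=106: L̂ = -5 + 0.5·106 = 48; e = 49 − 48 = 1
m=111: L̂ = -5 + 0.5·111 = 50.5; e = 49 − 50.5 = -1.5
m=119: L̂ = -5 + 0.5·119 = 54.5; e = 55.3 − 54.5 = 0.8
|e| > 0.75: m=106 (|e|=1), m=111 (|e|=1.5), m=119 (|e|=0.8) → 3

3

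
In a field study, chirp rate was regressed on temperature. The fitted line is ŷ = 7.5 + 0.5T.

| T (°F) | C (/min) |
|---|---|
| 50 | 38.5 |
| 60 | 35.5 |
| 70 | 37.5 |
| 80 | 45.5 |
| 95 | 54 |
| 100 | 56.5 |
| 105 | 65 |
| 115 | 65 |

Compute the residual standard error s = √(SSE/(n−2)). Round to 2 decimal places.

s = 4.00

T=50: ŷ = 7.5 + 0.5·50 = 32.5; r = 38.5 − 32.5 = 6
T=60: ŷ = 7.5 + 0.5·60 = 37.5; r = 35.5 − 37.5 = -2
T=70: ŷ = 7.5 + 0.5·70 = 42.5; r = 37.5 − 42.5 = -5
T=80: ŷ = 7.5 + 0.5·80 = 47.5; r = 45.5 − 47.5 = -2
T=95: ŷ = 7.5 + 0.5·95 = 55; r = 54 − 55 = -1
T=100: ŷ = 7.5 + 0.5·100 = 57.5; r = 56.5 − 57.5 = -1
T=105: ŷ = 7.5 + 0.5·105 = 60; r = 65 − 60 = 5
T=115: ŷ = 7.5 + 0.5·115 = 65; r = 65 − 65 = 0
SSE = 36 + 4 + 25 + 4 + 1 + 1 + 25 + 0 = 96
s = √(96/6) = √16 ≈ 4.00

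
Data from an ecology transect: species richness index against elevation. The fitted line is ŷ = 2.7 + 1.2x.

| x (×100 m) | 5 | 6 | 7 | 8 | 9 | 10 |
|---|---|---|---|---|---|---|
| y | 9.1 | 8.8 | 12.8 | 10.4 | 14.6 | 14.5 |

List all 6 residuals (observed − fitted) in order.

0.4, -1.1, 1.7, -1.9, 1.1, -0.2

x=5: ŷ = 2.7 + 1.2·5 = 8.7; r = 9.1 − 8.7 = 0.4
x=6: ŷ = 2.7 + 1.2·6 = 9.9; r = 8.8 − 9.9 = -1.1
x=7: ŷ = 2.7 + 1.2·7 = 11.1; r = 12.8 − 11.1 = 1.7
x=8: ŷ = 2.7 + 1.2·8 = 12.3; r = 10.4 − 12.3 = -1.9
x=9: ŷ = 2.7 + 1.2·9 = 13.5; r = 14.6 − 13.5 = 1.1
x=10: ŷ = 2.7 + 1.2·10 = 14.7; r = 14.5 − 14.7 = -0.2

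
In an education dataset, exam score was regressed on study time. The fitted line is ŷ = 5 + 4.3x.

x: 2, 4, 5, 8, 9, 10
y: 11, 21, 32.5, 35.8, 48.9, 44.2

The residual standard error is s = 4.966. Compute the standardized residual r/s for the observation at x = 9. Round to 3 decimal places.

ŷ = 5 + 4.3·9 = 43.7
r = 48.9 − 43.7 = 5.2
r/s = 5.2 / 4.966 = 1.047

1.047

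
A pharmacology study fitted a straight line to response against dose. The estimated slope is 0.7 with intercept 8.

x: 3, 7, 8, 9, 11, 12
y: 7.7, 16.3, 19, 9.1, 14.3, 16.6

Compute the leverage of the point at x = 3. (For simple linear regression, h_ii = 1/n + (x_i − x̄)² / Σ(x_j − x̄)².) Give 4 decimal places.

h = 0.7208

x̄ = (3 + 7 + 8 + 9 + 11 + 12)/6 = 8.33333
Σ(x − x̄)² = 28.4444 + 1.77778 + 0.111111 + 0.444444 + 7.11111 + 13.4444 = 51.3333
h = 1/6 + (-5.33333)²/51.3333 = 0.166667 + 0.554113 = 0.7208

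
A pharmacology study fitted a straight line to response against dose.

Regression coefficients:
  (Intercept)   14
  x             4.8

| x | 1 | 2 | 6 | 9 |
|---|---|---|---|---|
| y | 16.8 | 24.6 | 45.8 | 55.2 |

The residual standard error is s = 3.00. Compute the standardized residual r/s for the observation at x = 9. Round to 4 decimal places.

-0.6667

ŷ = 14 + 4.8·9 = 57.2
r = 55.2 − 57.2 = -2
r/s = -2 / 3.00 = -0.6667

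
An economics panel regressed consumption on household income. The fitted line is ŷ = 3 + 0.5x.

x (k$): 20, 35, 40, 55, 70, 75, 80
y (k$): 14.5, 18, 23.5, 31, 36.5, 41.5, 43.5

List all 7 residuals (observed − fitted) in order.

x=20: ŷ = 3 + 0.5·20 = 13; e = 14.5 − 13 = 1.5
x=35: ŷ = 3 + 0.5·35 = 20.5; e = 18 − 20.5 = -2.5
x=40: ŷ = 3 + 0.5·40 = 23; e = 23.5 − 23 = 0.5
x=55: ŷ = 3 + 0.5·55 = 30.5; e = 31 − 30.5 = 0.5
x=70: ŷ = 3 + 0.5·70 = 38; e = 36.5 − 38 = -1.5
x=75: ŷ = 3 + 0.5·75 = 40.5; e = 41.5 − 40.5 = 1
x=80: ŷ = 3 + 0.5·80 = 43; e = 43.5 − 43 = 0.5

1.5, -2.5, 0.5, 0.5, -1.5, 1, 0.5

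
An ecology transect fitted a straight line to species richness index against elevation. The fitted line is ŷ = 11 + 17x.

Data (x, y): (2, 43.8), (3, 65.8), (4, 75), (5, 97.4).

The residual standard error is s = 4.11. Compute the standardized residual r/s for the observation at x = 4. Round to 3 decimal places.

ŷ = 11 + 17·4 = 79
r = 75 − 79 = -4
r/s = -4 / 4.11 = -0.973

-0.973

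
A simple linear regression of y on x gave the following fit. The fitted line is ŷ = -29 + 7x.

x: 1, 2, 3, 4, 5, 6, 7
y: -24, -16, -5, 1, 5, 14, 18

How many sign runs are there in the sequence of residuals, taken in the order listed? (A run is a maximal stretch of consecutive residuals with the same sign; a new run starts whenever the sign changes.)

x=1: ŷ = -29 + 7·1 = -22; e = -24 − (-22) = -2
x=2: ŷ = -29 + 7·2 = -15; e = -16 − (-15) = -1
x=3: ŷ = -29 + 7·3 = -8; e = -5 − (-8) = 3
x=4: ŷ = -29 + 7·4 = -1; e = 1 − (-1) = 2
x=5: ŷ = -29 + 7·5 = 6; e = 5 − 6 = -1
x=6: ŷ = -29 + 7·6 = 13; e = 14 − 13 = 1
x=7: ŷ = -29 + 7·7 = 20; e = 18 − 20 = -2
Signs: − − + + − + −
Runs: −×2, +×2, −×1, +×1, −×1 → 5

5 runs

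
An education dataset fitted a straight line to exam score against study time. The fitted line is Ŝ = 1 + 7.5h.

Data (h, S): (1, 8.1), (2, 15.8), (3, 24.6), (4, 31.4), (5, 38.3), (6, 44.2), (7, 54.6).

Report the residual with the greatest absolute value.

e = -1.8

h=1: Ŝ = 1 + 7.5·1 = 8.5; e = 8.1 − 8.5 = -0.4
h=2: Ŝ = 1 + 7.5·2 = 16; e = 15.8 − 16 = -0.2
h=3: Ŝ = 1 + 7.5·3 = 23.5; e = 24.6 − 23.5 = 1.1
h=4: Ŝ = 1 + 7.5·4 = 31; e = 31.4 − 31 = 0.4
h=5: Ŝ = 1 + 7.5·5 = 38.5; e = 38.3 − 38.5 = -0.2
h=6: Ŝ = 1 + 7.5·6 = 46; e = 44.2 − 46 = -1.8
h=7: Ŝ = 1 + 7.5·7 = 53.5; e = 54.6 − 53.5 = 1.1
Largest |e| is 1.8 at h = 6, residual -1.8.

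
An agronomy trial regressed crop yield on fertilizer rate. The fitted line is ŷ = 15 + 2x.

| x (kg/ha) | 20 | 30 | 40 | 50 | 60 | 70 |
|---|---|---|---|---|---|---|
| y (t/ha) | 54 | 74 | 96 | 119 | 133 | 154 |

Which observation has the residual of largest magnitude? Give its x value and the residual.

x=20: ŷ = 15 + 2·20 = 55; e = 54 − 55 = -1
x=30: ŷ = 15 + 2·30 = 75; e = 74 − 75 = -1
x=40: ŷ = 15 + 2·40 = 95; e = 96 − 95 = 1
x=50: ŷ = 15 + 2·50 = 115; e = 119 − 115 = 4
x=60: ŷ = 15 + 2·60 = 135; e = 133 − 135 = -2
x=70: ŷ = 15 + 2·70 = 155; e = 154 − 155 = -1
Largest |e| is 4 at x = 50, residual 4.

x = 50, e = 4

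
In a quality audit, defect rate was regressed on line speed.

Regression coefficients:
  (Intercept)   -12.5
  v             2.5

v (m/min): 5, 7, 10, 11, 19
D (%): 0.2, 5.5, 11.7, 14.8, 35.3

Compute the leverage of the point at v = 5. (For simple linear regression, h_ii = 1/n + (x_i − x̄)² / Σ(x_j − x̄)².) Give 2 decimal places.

v̄ = (5 + 7 + 10 + 11 + 19)/5 = 10.4
Σ(v − v̄)² = 29.16 + 11.56 + 0.16 + 0.36 + 73.96 = 115.2
h = 1/5 + (-5.4)²/115.2 = 0.2 + 0.253125 = 0.45

h = 0.45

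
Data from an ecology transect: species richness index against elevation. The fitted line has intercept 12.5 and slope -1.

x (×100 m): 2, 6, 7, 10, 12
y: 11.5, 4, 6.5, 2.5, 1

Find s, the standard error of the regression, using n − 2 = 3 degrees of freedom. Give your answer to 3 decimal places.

x=2: ŷ = 12.5 − 2 = 10.5; r = 11.5 − 10.5 = 1
x=6: ŷ = 12.5 − 6 = 6.5; r = 4 − 6.5 = -2.5
x=7: ŷ = 12.5 − 7 = 5.5; r = 6.5 − 5.5 = 1
x=10: ŷ = 12.5 − 10 = 2.5; r = 2.5 − 2.5 = 0
x=12: ŷ = 12.5 − 12 = 0.5; r = 1 − 0.5 = 0.5
SSE = 1 + 6.25 + 1 + 0 + 0.25 = 8.5
s = √(8.5/3) = √2.83333 ≈ 1.683

s = 1.683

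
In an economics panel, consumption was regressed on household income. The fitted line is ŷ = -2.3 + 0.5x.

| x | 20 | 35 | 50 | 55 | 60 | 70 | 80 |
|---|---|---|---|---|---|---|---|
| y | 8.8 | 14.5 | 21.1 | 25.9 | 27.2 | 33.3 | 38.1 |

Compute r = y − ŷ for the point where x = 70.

r = 0.6

ŷ = -2.3 + 0.5·70 = 32.7
r = 33.3 − 32.7 = 0.6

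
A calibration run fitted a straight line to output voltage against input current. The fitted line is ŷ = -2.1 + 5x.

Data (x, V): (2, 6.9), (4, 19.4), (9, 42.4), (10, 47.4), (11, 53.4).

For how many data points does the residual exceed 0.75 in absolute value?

x=2: ŷ = -2.1 + 5·2 = 7.9; r = 6.9 − 7.9 = -1
x=4: ŷ = -2.1 + 5·4 = 17.9; r = 19.4 − 17.9 = 1.5
x=9: ŷ = -2.1 + 5·9 = 42.9; r = 42.4 − 42.9 = -0.5
x=10: ŷ = -2.1 + 5·10 = 47.9; r = 47.4 − 47.9 = -0.5
x=11: ŷ = -2.1 + 5·11 = 52.9; r = 53.4 − 52.9 = 0.5
|r| > 0.75: x=2 (|r|=1), x=4 (|r|=1.5) → 2

2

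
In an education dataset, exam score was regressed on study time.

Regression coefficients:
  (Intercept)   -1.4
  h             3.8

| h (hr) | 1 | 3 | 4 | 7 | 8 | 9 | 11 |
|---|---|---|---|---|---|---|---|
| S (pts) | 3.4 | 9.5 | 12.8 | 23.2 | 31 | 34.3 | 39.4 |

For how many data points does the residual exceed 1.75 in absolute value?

2

h=1: Ŝ = -1.4 + 3.8·1 = 2.4; r = 3.4 − 2.4 = 1
h=3: Ŝ = -1.4 + 3.8·3 = 10; r = 9.5 − 10 = -0.5
h=4: Ŝ = -1.4 + 3.8·4 = 13.8; r = 12.8 − 13.8 = -1
h=7: Ŝ = -1.4 + 3.8·7 = 25.2; r = 23.2 − 25.2 = -2
h=8: Ŝ = -1.4 + 3.8·8 = 29; r = 31 − 29 = 2
h=9: Ŝ = -1.4 + 3.8·9 = 32.8; r = 34.3 − 32.8 = 1.5
h=11: Ŝ = -1.4 + 3.8·11 = 40.4; r = 39.4 − 40.4 = -1
|r| > 1.75: h=7 (|r|=2), h=8 (|r|=2) → 2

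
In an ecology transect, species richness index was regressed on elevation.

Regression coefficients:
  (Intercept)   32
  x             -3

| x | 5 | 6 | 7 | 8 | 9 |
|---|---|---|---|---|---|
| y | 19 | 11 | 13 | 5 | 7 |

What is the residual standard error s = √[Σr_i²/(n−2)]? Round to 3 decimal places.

x=5: ŷ = 32 − 3·5 = 17; r = 19 − 17 = 2
x=6: ŷ = 32 − 3·6 = 14; r = 11 − 14 = -3
x=7: ŷ = 32 − 3·7 = 11; r = 13 − 11 = 2
x=8: ŷ = 32 − 3·8 = 8; r = 5 − 8 = -3
x=9: ŷ = 32 − 3·9 = 5; r = 7 − 5 = 2
SSE = 4 + 9 + 4 + 9 + 4 = 30
s = √(30/3) = √10 ≈ 3.162

s = 3.162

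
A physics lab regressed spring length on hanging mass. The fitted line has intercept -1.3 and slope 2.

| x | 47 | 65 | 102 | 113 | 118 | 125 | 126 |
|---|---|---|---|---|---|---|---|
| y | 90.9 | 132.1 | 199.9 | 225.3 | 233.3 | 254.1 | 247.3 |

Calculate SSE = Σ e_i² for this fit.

x=47: ŷ = -1.3 + 2·47 = 92.7; e = 90.9 − 92.7 = -1.8
x=65: ŷ = -1.3 + 2·65 = 128.7; e = 132.1 − 128.7 = 3.4
x=102: ŷ = -1.3 + 2·102 = 202.7; e = 199.9 − 202.7 = -2.8
x=113: ŷ = -1.3 + 2·113 = 224.7; e = 225.3 − 224.7 = 0.6
x=118: ŷ = -1.3 + 2·118 = 234.7; e = 233.3 − 234.7 = -1.4
x=125: ŷ = -1.3 + 2·125 = 248.7; e = 254.1 − 248.7 = 5.4
x=126: ŷ = -1.3 + 2·126 = 250.7; e = 247.3 − 250.7 = -3.4
SSE = 3.24 + 11.56 + 7.84 + 0.36 + 1.96 + 29.16 + 11.56 = 65.68

SSE = 65.68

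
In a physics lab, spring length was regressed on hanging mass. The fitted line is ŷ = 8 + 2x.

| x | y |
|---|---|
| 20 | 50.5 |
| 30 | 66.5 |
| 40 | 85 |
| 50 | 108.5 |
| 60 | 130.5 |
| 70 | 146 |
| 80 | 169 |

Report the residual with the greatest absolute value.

x=20: ŷ = 8 + 2·20 = 48; e = 50.5 − 48 = 2.5
x=30: ŷ = 8 + 2·30 = 68; e = 66.5 − 68 = -1.5
x=40: ŷ = 8 + 2·40 = 88; e = 85 − 88 = -3
x=50: ŷ = 8 + 2·50 = 108; e = 108.5 − 108 = 0.5
x=60: ŷ = 8 + 2·60 = 128; e = 130.5 − 128 = 2.5
x=70: ŷ = 8 + 2·70 = 148; e = 146 − 148 = -2
x=80: ŷ = 8 + 2·80 = 168; e = 169 − 168 = 1
Largest |e| is 3 at x = 40, residual -3.

e = -3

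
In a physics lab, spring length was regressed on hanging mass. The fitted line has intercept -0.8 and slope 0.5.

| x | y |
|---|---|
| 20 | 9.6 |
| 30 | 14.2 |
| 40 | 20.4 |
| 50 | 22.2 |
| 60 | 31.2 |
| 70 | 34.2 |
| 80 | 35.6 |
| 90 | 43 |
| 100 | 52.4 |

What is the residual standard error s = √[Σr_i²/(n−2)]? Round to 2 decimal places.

s = 2.21

x=20: ŷ = -0.8 + 0.5·20 = 9.2; r = 9.6 − 9.2 = 0.4
x=30: ŷ = -0.8 + 0.5·30 = 14.2; r = 14.2 − 14.2 = 0
x=40: ŷ = -0.8 + 0.5·40 = 19.2; r = 20.4 − 19.2 = 1.2
x=50: ŷ = -0.8 + 0.5·50 = 24.2; r = 22.2 − 24.2 = -2
x=60: ŷ = -0.8 + 0.5·60 = 29.2; r = 31.2 − 29.2 = 2
x=70: ŷ = -0.8 + 0.5·70 = 34.2; r = 34.2 − 34.2 = 0
x=80: ŷ = -0.8 + 0.5·80 = 39.2; r = 35.6 − 39.2 = -3.6
x=90: ŷ = -0.8 + 0.5·90 = 44.2; r = 43 − 44.2 = -1.2
x=100: ŷ = -0.8 + 0.5·100 = 49.2; r = 52.4 − 49.2 = 3.2
SSE = 0.16 + 0 + 1.44 + 4 + 4 + 0 + 12.96 + 1.44 + 10.24 = 34.24
s = √(34.24/7) = √4.89143 ≈ 2.21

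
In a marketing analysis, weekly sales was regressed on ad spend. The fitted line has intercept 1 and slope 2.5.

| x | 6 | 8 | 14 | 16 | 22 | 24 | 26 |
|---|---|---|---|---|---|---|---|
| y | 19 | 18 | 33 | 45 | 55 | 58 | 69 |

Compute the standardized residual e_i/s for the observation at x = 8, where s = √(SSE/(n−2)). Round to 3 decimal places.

-0.852

x=6: ŷ = 1 + 2.5·6 = 16; e = 19 − 16 = 3
x=8: ŷ = 1 + 2.5·8 = 21; e = 18 − 21 = -3
x=14: ŷ = 1 + 2.5·14 = 36; e = 33 − 36 = -3
x=16: ŷ = 1 + 2.5·16 = 41; e = 45 − 41 = 4
x=22: ŷ = 1 + 2.5·22 = 56; e = 55 − 56 = -1
x=24: ŷ = 1 + 2.5·24 = 61; e = 58 − 61 = -3
x=26: ŷ = 1 + 2.5·26 = 66; e = 69 − 66 = 3
SSE = 9 + 9 + 9 + 16 + 1 + 9 + 9 = 62
s = √(62/5) = 3.52136
e/s = -3 / 3.52136 = -0.852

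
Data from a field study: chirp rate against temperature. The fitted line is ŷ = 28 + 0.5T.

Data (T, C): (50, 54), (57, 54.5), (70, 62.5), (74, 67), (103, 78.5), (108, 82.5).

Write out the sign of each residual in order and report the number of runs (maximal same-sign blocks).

T=50: ŷ = 28 + 0.5·50 = 53; r = 54 − 53 = 1
T=57: ŷ = 28 + 0.5·57 = 56.5; r = 54.5 − 56.5 = -2
T=70: ŷ = 28 + 0.5·70 = 63; r = 62.5 − 63 = -0.5
T=74: ŷ = 28 + 0.5·74 = 65; r = 67 − 65 = 2
T=103: ŷ = 28 + 0.5·103 = 79.5; r = 78.5 − 79.5 = -1
T=108: ŷ = 28 + 0.5·108 = 82; r = 82.5 − 82 = 0.5
Signs: + − − + − +
Runs: +×1, −×2, +×1, −×1, +×1 → 5

5 runs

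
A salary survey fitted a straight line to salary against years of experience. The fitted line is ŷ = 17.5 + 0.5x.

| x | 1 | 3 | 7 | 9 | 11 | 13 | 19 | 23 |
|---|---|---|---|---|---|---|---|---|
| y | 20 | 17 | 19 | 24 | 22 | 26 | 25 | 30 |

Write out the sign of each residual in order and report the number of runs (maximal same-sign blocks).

x=1: ŷ = 17.5 + 0.5·1 = 18; r = 20 − 18 = 2
x=3: ŷ = 17.5 + 0.5·3 = 19; r = 17 − 19 = -2
x=7: ŷ = 17.5 + 0.5·7 = 21; r = 19 − 21 = -2
x=9: ŷ = 17.5 + 0.5·9 = 22; r = 24 − 22 = 2
x=11: ŷ = 17.5 + 0.5·11 = 23; r = 22 − 23 = -1
x=13: ŷ = 17.5 + 0.5·13 = 24; r = 26 − 24 = 2
x=19: ŷ = 17.5 + 0.5·19 = 27; r = 25 − 27 = -2
x=23: ŷ = 17.5 + 0.5·23 = 29; r = 30 − 29 = 1
Signs: + − − + − + − +
Runs: +×1, −×2, +×1, −×1, +×1, −×1, +×1 → 7

7 runs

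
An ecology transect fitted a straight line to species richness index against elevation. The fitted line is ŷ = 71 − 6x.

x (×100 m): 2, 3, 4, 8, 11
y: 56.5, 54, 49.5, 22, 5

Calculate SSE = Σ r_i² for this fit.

x=2: ŷ = 71 − 6·2 = 59; r = 56.5 − 59 = -2.5
x=3: ŷ = 71 − 6·3 = 53; r = 54 − 53 = 1
x=4: ŷ = 71 − 6·4 = 47; r = 49.5 − 47 = 2.5
x=8: ŷ = 71 − 6·8 = 23; r = 22 − 23 = -1
x=11: ŷ = 71 − 6·11 = 5; r = 5 − 5 = 0
SSE = 6.25 + 1 + 6.25 + 1 + 0 = 14.5

SSE = 14.5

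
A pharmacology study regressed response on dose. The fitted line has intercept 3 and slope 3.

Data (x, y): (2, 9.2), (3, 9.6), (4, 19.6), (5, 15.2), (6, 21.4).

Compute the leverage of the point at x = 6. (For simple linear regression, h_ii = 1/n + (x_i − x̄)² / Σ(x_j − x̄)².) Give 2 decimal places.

h = 0.60

x̄ = (2 + 3 + 4 + 5 + 6)/5 = 4
Σ(x − x̄)² = 4 + 1 + 0 + 1 + 4 = 10
h = 1/5 + (2)²/10 = 0.2 + 0.4 = 0.60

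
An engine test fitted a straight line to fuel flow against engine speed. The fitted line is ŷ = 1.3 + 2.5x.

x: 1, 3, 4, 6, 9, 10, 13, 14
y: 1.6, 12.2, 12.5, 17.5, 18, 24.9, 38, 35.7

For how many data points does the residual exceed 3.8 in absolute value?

2

x=1: ŷ = 1.3 + 2.5·1 = 3.8; r = 1.6 − 3.8 = -2.2
x=3: ŷ = 1.3 + 2.5·3 = 8.8; r = 12.2 − 8.8 = 3.4
x=4: ŷ = 1.3 + 2.5·4 = 11.3; r = 12.5 − 11.3 = 1.2
x=6: ŷ = 1.3 + 2.5·6 = 16.3; r = 17.5 − 16.3 = 1.2
x=9: ŷ = 1.3 + 2.5·9 = 23.8; r = 18 − 23.8 = -5.8
x=10: ŷ = 1.3 + 2.5·10 = 26.3; r = 24.9 − 26.3 = -1.4
x=13: ŷ = 1.3 + 2.5·13 = 33.8; r = 38 − 33.8 = 4.2
x=14: ŷ = 1.3 + 2.5·14 = 36.3; r = 35.7 − 36.3 = -0.6
|r| > 3.8: x=9 (|r|=5.8), x=13 (|r|=4.2) → 2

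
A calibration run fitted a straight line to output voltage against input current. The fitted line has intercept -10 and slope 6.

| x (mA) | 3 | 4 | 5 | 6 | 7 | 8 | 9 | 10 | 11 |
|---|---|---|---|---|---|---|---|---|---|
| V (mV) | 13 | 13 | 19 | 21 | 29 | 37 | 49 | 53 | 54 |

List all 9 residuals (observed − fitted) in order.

x=3: ŷ = -10 + 6·3 = 8; r = 13 − 8 = 5
x=4: ŷ = -10 + 6·4 = 14; r = 13 − 14 = -1
x=5: ŷ = -10 + 6·5 = 20; r = 19 − 20 = -1
x=6: ŷ = -10 + 6·6 = 26; r = 21 − 26 = -5
x=7: ŷ = -10 + 6·7 = 32; r = 29 − 32 = -3
x=8: ŷ = -10 + 6·8 = 38; r = 37 − 38 = -1
x=9: ŷ = -10 + 6·9 = 44; r = 49 − 44 = 5
x=10: ŷ = -10 + 6·10 = 50; r = 53 − 50 = 3
x=11: ŷ = -10 + 6·11 = 56; r = 54 − 56 = -2

5, -1, -1, -5, -3, -1, 5, 3, -2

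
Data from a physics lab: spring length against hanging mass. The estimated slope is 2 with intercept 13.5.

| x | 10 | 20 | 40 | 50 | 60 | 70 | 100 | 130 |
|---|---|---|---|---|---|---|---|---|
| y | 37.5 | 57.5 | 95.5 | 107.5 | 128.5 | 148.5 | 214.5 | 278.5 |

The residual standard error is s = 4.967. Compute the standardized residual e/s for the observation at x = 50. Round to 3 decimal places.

ŷ = 13.5 + 2·50 = 113.5
e = 107.5 − 113.5 = -6
e/s = -6 / 4.967 = -1.208

-1.208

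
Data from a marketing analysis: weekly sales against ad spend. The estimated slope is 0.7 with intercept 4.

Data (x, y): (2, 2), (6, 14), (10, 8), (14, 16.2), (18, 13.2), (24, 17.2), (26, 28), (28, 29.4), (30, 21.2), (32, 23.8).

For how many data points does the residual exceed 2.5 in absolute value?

9

x=2: ŷ = 4 + 0.7·2 = 5.4; r = 2 − 5.4 = -3.4
x=6: ŷ = 4 + 0.7·6 = 8.2; r = 14 − 8.2 = 5.8
x=10: ŷ = 4 + 0.7·10 = 11; r = 8 − 11 = -3
x=14: ŷ = 4 + 0.7·14 = 13.8; r = 16.2 − 13.8 = 2.4
x=18: ŷ = 4 + 0.7·18 = 16.6; r = 13.2 − 16.6 = -3.4
x=24: ŷ = 4 + 0.7·24 = 20.8; r = 17.2 − 20.8 = -3.6
x=26: ŷ = 4 + 0.7·26 = 22.2; r = 28 − 22.2 = 5.8
x=28: ŷ = 4 + 0.7·28 = 23.6; r = 29.4 − 23.6 = 5.8
x=30: ŷ = 4 + 0.7·30 = 25; r = 21.2 − 25 = -3.8
x=32: ŷ = 4 + 0.7·32 = 26.4; r = 23.8 − 26.4 = -2.6
|r| > 2.5: x=2 (|r|=3.4), x=6 (|r|=5.8), x=10 (|r|=3), x=18 (|r|=3.4), x=24 (|r|=3.6), x=26 (|r|=5.8), x=28 (|r|=5.8), x=30 (|r|=3.8), x=32 (|r|=2.6) → 9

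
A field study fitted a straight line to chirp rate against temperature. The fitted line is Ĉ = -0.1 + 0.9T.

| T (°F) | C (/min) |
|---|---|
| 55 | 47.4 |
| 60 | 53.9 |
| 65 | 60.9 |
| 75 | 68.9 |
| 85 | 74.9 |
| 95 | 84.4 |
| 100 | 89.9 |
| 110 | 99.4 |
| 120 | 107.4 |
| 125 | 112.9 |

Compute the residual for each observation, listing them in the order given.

T=55: Ĉ = -0.1 + 0.9·55 = 49.4; e = 47.4 − 49.4 = -2
T=60: Ĉ = -0.1 + 0.9·60 = 53.9; e = 53.9 − 53.9 = 0
T=65: Ĉ = -0.1 + 0.9·65 = 58.4; e = 60.9 − 58.4 = 2.5
T=75: Ĉ = -0.1 + 0.9·75 = 67.4; e = 68.9 − 67.4 = 1.5
T=85: Ĉ = -0.1 + 0.9·85 = 76.4; e = 74.9 − 76.4 = -1.5
T=95: Ĉ = -0.1 + 0.9·95 = 85.4; e = 84.4 − 85.4 = -1
T=100: Ĉ = -0.1 + 0.9·100 = 89.9; e = 89.9 − 89.9 = 0
T=110: Ĉ = -0.1 + 0.9·110 = 98.9; e = 99.4 − 98.9 = 0.5
T=120: Ĉ = -0.1 + 0.9·120 = 107.9; e = 107.4 − 107.9 = -0.5
T=125: Ĉ = -0.1 + 0.9·125 = 112.4; e = 112.9 − 112.4 = 0.5

-2, 0, 2.5, 1.5, -1.5, -1, 0, 0.5, -0.5, 0.5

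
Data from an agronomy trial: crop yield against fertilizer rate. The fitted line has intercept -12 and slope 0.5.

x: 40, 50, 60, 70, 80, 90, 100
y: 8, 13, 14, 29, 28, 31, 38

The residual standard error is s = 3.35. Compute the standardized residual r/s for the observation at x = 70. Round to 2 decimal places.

1.79

ŷ = -12 + 0.5·70 = 23
r = 29 − 23 = 6
r/s = 6 / 3.35 = 1.79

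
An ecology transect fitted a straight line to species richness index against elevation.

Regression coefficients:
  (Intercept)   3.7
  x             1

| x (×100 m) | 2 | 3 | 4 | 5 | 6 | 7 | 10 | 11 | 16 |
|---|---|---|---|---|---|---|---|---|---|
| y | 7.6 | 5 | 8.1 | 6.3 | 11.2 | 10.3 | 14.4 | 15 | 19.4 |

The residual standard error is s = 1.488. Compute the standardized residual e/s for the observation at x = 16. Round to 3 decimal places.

-0.202

ŷ = 3.7 + 16 = 19.7
e = 19.4 − 19.7 = -0.3
e/s = -0.3 / 1.488 = -0.202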